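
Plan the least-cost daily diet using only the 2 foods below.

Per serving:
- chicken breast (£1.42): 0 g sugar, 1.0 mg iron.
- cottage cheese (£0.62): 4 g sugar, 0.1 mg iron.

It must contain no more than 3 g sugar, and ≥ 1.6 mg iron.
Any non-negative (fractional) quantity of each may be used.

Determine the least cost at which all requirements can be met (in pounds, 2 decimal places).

£2.27

This is a linear program. Let x1 = servings of chicken breast, x2 = servings of cottage cheese.
Minimize 1.42x1 + 0.62x2 subject to:
  4x2 ≤ 3   (sugar)
  1x1 + 0.1x2 ≥ 1.6   (iron)
  x1, x2 ≥ 0.
The optimal basis is {chicken breast}; cottage cheese drops out. There the iron constraint is tight.
So chicken breast = 1.6 servings.
Cost = 1.42·1.6 = 2.2720.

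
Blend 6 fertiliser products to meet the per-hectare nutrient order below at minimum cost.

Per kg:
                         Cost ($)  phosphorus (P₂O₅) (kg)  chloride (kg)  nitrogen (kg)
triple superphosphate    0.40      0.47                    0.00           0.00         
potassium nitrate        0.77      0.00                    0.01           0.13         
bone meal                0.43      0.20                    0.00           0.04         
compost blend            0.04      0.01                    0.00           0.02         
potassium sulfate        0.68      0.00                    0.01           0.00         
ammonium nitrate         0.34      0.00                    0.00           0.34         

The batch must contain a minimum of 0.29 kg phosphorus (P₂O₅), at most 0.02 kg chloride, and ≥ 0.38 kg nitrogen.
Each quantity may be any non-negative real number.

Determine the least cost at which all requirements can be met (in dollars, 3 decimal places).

Let x1 = kg of triple superphosphate, x2 = kg of potassium nitrate, x3 = kg of bone meal, x4 = kg of compost blend, x5 = kg of potassium sulfate, x6 = kg of ammonium nitrate.
Minimize 0.4x1 + 0.77x2 + 0.43x3 + 0.04x4 + 0.68x5 + 0.34x6 with:
  0.47x1 + 0.2x3 + 0.01x4 ≥ 0.29   (phosphorus (P₂O₅))
  0.01x2 + 0.01x5 ≤ 0.02   (chloride)
  0.13x2 + 0.04x3 + 0.02x4 + 0.34x6 ≥ 0.38   (nitrogen)
  x1, x2, x3, x4, x5, x6 ≥ 0.
The minimum-cost mix takes nothing from potassium nitrate, bone meal, compost blend, potassium sulfate — only triple superphosphate, ammonium nitrate. There the phosphorus (P₂O₅) and nitrogen constraints are tight.
Solving gives x1 = 0.617, x6 = 1.118.
Cost = 0.4·0.617 + 0.34·1.118 = 0.62692.

$0.627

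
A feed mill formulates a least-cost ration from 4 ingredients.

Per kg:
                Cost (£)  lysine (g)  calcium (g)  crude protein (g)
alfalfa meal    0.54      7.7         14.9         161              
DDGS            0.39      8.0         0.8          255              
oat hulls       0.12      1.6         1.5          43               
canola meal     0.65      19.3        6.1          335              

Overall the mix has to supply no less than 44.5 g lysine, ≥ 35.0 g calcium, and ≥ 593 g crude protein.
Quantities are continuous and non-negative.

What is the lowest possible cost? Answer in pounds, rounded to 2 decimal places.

Set it up as a linear program. Let x1 = kg of alfalfa meal, x2 = kg of DDGS, x3 = kg of oat hulls, x4 = kg of canola meal.
Minimize 0.54x1 + 0.39x2 + 0.12x3 + 0.65x4 subject to:
  7.7x1 + 8x2 + 1.6x3 + 19.3x4 ≥ 44.5   (lysine)
  14.9x1 + 0.8x2 + 1.5x3 + 6.1x4 ≥ 35   (calcium)
  161x1 + 255x2 + 43x3 + 335x4 ≥ 593   (crude protein)
  x1, x2, x3, x4 ≥ 0.
The cheapest feasible vertex uses only alfalfa meal, canola meal; DDGS, oat hulls are not used. Binding constraints: lysine and calcium.
So alfalfa meal = 1.679 kg, canola meal = 1.636 kg.
Total cost: 0.54·1.679 + 0.65·1.636 = 1.9701.

£1.97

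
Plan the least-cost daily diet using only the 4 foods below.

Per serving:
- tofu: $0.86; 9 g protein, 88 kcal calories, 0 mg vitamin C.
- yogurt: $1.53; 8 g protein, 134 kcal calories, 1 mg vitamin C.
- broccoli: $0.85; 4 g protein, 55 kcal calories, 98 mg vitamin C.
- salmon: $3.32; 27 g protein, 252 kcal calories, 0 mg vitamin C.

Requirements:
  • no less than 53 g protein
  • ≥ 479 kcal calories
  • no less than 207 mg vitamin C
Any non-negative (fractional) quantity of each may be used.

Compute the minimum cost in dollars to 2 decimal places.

$6.05

Treat it as an LP. Let x1 = servings of tofu, x2 = servings of yogurt, x3 = servings of broccoli, x4 = servings of salmon.
Minimise 0.86x1 + 1.53x2 + 0.85x3 + 3.32x4 with:
  9x1 + 8x2 + 4x3 + 27x4 ≥ 53   (protein)
  88x1 + 134x2 + 55x3 + 252x4 ≥ 479   (calories)
  1x2 + 98x3 ≥ 207   (vitamin C)
  x1, x2, x3, x4 ≥ 0.
The optimal basis is {tofu, broccoli}; yogurt, salmon drop out. The protein and vitamin C requirements are met with equality.
Solving gives x1 = 4.95, x3 = 2.112.
Objective = 0.86·4.95 + 0.85·2.112 = 6.0522.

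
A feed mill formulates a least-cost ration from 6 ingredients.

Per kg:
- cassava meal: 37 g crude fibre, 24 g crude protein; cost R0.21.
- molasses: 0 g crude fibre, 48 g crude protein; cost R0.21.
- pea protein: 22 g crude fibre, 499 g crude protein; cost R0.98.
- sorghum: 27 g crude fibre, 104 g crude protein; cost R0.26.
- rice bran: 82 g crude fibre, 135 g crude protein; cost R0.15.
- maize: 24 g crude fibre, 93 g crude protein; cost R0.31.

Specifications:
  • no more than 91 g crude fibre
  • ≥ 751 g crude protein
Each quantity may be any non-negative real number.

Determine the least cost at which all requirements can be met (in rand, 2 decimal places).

R1.39

Let x1 = kg of cassava meal, x2 = kg of molasses, x3 = kg of pea protein, x4 = kg of sorghum, x5 = kg of rice bran, x6 = kg of maize.
Minimise 0.21x1 + 0.21x2 + 0.98x3 + 0.26x4 + 0.15x5 + 0.31x6 with:
  37x1 + 22x3 + 27x4 + 82x5 + 24x6 ≤ 91   (crude fibre)
  24x1 + 48x2 + 499x3 + 104x4 + 135x5 + 93x6 ≥ 751   (crude protein)
  x1, x2, x3, x4, x5, x6 ≥ 0.
At the optimum only pea protein, rice bran are positive (cassava meal, molasses, sorghum, maize = 0). Binding constraints: crude fibre and crude protein.
Optimal quantities: pea protein = 1.299 kg, rice bran = 0.7612 kg.
Cost = 0.98·1.299 + 0.15·0.7612 = 1.3872.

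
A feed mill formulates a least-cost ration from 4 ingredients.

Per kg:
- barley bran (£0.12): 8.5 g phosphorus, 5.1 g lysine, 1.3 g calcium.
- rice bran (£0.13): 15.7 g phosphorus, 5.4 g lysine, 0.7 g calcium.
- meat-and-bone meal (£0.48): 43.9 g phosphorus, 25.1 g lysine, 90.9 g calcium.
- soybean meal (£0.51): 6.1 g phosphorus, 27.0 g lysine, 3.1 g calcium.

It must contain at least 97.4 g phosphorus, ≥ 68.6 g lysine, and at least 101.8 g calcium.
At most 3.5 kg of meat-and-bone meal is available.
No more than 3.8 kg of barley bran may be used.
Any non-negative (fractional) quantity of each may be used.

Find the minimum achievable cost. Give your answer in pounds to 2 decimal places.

Let x1 = kg of barley bran, x2 = kg of rice bran, x3 = kg of meat-and-bone meal, x4 = kg of soybean meal.
min 0.12x1 + 0.13x2 + 0.48x3 + 0.51x4 with:
  8.5x1 + 15.7x2 + 43.9x3 + 6.1x4 ≥ 97.4   (phosphorus)
  5.1x1 + 5.4x2 + 25.1x3 + 27x4 ≥ 68.6   (lysine)
  1.3x1 + 0.7x2 + 90.9x3 + 3.1x4 ≥ 101.8   (calcium)
  x3 ≤ 3.5
  x1 ≤ 3.8
  x1, x2, x3, x4 ≥ 0.
At the optimum only meat-and-bone meal, soybean meal are positive (barley bran, rice bran = 0). Binding constraints: phosphorus and lysine.
So meat-and-bone meal = 2.142 kg, soybean meal = 0.5491 kg.
Cost = 0.48·2.142 + 0.51·0.5491 = 1.3082.

£1.31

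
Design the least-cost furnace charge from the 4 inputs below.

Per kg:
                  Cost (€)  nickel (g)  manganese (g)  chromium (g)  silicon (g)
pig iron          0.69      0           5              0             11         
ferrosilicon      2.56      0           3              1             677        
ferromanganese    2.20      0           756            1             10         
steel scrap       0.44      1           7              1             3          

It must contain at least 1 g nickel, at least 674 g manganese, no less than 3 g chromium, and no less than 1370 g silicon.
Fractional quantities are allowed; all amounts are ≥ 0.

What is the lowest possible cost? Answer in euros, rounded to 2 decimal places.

€7.50

Treat it as an LP. Let x1 = kg of pig iron, x2 = kg of ferrosilicon, x3 = kg of ferromanganese, x4 = kg of steel scrap.
Minimize 0.69x1 + 2.56x2 + 2.2x3 + 0.44x4 s.t.:
  1x4 ≥ 1   (nickel)
  5x1 + 3x2 + 756x3 + 7x4 ≥ 674   (manganese)
  1x2 + 1x3 + 1x4 ≥ 3   (chromium)
  11x1 + 677x2 + 10x3 + 3x4 ≥ 1370   (silicon)
  x1, x2, x3, x4 ≥ 0.
The optimal basis is {ferrosilicon, ferromanganese, steel scrap}; pig iron drops out. Binding constraints: nickel, manganese, silicon.
Optimal quantities: ferrosilicon = 2.006 kg, ferromanganese = 0.8743 kg, steel scrap = 1 kg.
Cost = 2.56·2.006 + 2.2·0.8743 + 0.44·1 = 7.4988.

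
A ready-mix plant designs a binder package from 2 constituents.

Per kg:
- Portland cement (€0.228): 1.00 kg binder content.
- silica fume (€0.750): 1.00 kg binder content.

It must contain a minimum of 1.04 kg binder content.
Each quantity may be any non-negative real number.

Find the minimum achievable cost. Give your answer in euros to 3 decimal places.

Set it up as a linear program. Let x1 = kg of Portland cement, x2 = kg of silica fume.
Minimise 0.228x1 + 0.75x2 s.t.:
  1x1 + 1x2 ≥ 1.04   (binder content)
  x1, x2 ≥ 0.
The cheapest feasible vertex uses only Portland cement; silica fume is not used. Binding constraint: binder content.
That vertex is x1 = 1.04.
Cost = 0.228·1.04 = 0.23712.

€0.237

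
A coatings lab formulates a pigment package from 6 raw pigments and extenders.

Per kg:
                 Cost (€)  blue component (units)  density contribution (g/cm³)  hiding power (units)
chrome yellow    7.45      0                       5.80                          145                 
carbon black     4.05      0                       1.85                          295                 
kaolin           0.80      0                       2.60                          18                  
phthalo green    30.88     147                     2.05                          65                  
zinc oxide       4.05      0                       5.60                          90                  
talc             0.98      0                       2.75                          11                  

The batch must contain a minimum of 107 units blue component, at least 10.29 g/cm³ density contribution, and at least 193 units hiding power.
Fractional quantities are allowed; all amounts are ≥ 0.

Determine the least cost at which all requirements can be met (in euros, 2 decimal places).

Let x1 = kg of chrome yellow, x2 = kg of carbon black, x3 = kg of kaolin, x4 = kg of phthalo green, x5 = kg of zinc oxide, x6 = kg of talc.
Minimize 7.45x1 + 4.05x2 + 0.8x3 + 30.88x4 + 4.05x5 + 0.98x6 with:
  147x4 ≥ 107   (blue component)
  5.8x1 + 1.85x2 + 2.6x3 + 2.05x4 + 5.6x5 + 2.75x6 ≥ 10.29   (density contribution)
  145x1 + 295x2 + 18x3 + 65x4 + 90x5 + 11x6 ≥ 193   (hiding power)
  x1, x2, x3, x4, x5, x6 ≥ 0.
The optimal basis is {carbon black, kaolin, phthalo green}; chrome yellow, zinc oxide, talc drop out. Binding constraints: blue component, density contribution, hiding power.
That vertex is x2 = 0.3004, x3 = 3.17, x4 = 0.7279.
Hence cost = 4.05·0.3004 + 0.8·3.17 + 30.88·0.7279 = €26.2302.

€26.23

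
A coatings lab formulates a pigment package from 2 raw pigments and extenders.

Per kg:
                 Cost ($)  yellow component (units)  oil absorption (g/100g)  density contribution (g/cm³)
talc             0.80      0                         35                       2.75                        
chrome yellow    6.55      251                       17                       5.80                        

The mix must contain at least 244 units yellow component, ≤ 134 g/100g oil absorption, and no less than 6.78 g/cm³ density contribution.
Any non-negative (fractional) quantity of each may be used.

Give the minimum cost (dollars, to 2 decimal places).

Let x1 = kg of talc, x2 = kg of chrome yellow.
Minimise 0.8x1 + 6.55x2 s.t.:
  251x2 ≥ 244   (yellow component)
  35x1 + 17x2 ≤ 134   (oil absorption)
  2.75x1 + 5.8x2 ≥ 6.78   (density contribution)
  x1, x2 ≥ 0.
Both inputs are positive at the optimum. There the yellow component and density contribution constraints are tight.
So talc = 0.4152 kg, chrome yellow = 0.9721 kg.
Objective = 0.8·0.4152 + 6.55·0.9721 = 6.6994.

$6.70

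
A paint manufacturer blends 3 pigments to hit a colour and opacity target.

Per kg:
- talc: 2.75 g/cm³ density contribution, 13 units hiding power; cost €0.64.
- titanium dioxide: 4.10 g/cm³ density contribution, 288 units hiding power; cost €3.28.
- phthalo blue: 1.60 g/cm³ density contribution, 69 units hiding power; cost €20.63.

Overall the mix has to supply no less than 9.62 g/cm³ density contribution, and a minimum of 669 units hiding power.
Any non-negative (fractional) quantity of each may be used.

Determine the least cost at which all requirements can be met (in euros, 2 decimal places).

€7.64

Treat it as an LP. Let x1 = kg of talc, x2 = kg of titanium dioxide, x3 = kg of phthalo blue.
Minimize 0.64x1 + 3.28x2 + 20.63x3 with:
  2.75x1 + 4.1x2 + 1.6x3 ≥ 9.62   (density contribution)
  13x1 + 288x2 + 69x3 ≥ 669   (hiding power)
  x1, x2, x3 ≥ 0.
The minimum-cost mix takes nothing from phthalo blue — only talc, titanium dioxide. Binding constraints: density contribution and hiding power.
That vertex is x1 = 0.03744, x2 = 2.321.
Total cost: 0.64·0.03744 + 3.28·2.321 = 7.6368.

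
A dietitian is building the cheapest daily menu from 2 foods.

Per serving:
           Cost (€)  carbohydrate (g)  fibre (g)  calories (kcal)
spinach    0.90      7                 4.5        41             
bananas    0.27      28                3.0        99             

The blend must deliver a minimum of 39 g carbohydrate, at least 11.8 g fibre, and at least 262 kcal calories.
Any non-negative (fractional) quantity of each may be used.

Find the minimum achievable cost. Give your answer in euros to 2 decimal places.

€1.06

Let x1 = servings of spinach, x2 = servings of bananas.
min 0.9x1 + 0.27x2 with:
  7x1 + 28x2 ≥ 39   (carbohydrate)
  4.5x1 + 3x2 ≥ 11.8   (fibre)
  41x1 + 99x2 ≥ 262   (calories)
  x1, x2 ≥ 0.
At the optimum only bananas is positive (spinach = 0). There the fibre constraint is tight.
Solving gives x2 = 3.933.
Hence cost = 0.27·3.933 = €1.0619.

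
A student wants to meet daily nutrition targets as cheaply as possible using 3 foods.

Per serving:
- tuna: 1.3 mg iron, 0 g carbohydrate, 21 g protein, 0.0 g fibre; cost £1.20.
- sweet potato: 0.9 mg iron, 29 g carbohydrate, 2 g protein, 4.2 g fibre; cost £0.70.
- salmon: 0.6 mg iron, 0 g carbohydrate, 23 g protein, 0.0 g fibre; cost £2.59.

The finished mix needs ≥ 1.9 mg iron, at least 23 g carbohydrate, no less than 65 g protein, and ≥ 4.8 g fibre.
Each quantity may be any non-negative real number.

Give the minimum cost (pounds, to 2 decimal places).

Treat it as an LP. Let x1 = servings of tuna, x2 = servings of sweet potato, x3 = servings of salmon.
Minimise 1.2x1 + 0.7x2 + 2.59x3 subject to:
  1.3x1 + 0.9x2 + 0.6x3 ≥ 1.9   (iron)
  29x2 ≥ 23   (carbohydrate)
  21x1 + 2x2 + 23x3 ≥ 65   (protein)
  4.2x2 ≥ 4.8   (fibre)
  x1, x2, x3 ≥ 0.
The minimum-cost mix takes nothing from salmon — only tuna, sweet potato. The protein and fibre requirements are met with equality.
So tuna = 2.986 servings, sweet potato = 1.143 servings.
Objective = 1.2·2.986 + 0.7·1.143 = 4.3833.

£4.38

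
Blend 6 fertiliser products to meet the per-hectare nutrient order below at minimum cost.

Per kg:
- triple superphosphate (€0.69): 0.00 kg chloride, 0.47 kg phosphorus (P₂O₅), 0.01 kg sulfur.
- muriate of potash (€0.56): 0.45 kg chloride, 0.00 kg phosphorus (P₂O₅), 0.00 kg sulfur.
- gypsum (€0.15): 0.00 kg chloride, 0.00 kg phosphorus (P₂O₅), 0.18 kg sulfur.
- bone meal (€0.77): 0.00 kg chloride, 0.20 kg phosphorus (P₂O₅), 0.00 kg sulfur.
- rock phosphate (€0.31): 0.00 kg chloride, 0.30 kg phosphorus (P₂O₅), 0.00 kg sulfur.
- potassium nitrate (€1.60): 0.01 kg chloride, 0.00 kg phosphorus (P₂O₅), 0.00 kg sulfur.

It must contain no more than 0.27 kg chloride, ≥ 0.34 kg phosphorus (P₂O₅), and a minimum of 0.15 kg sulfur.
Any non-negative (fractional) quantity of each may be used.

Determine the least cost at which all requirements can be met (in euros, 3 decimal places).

Let x1 = kg of triple superphosphate, x2 = kg of muriate of potash, x3 = kg of gypsum, x4 = kg of bone meal, x5 = kg of rock phosphate, x6 = kg of potassium nitrate.
min 0.69x1 + 0.56x2 + 0.15x3 + 0.77x4 + 0.31x5 + 1.6x6 with:
  0.45x2 + 0.01x6 ≤ 0.27   (chloride)
  0.47x1 + 0.2x4 + 0.3x5 ≥ 0.34   (phosphorus (P₂O₅))
  0.01x1 + 0.18x3 ≥ 0.15   (sulfur)
  x1, x2, x3, x4, x5, x6 ≥ 0.
The optimal basis is {gypsum, rock phosphate}; triple superphosphate, muriate of potash, bone meal, potassium nitrate drop out. The phosphorus (P₂O₅) and sulfur requirements are met with equality.
That vertex is x3 = 0.8333, x5 = 1.133.
Total cost: 0.15·0.8333 + 0.31·1.133 = 0.47623.

€0.476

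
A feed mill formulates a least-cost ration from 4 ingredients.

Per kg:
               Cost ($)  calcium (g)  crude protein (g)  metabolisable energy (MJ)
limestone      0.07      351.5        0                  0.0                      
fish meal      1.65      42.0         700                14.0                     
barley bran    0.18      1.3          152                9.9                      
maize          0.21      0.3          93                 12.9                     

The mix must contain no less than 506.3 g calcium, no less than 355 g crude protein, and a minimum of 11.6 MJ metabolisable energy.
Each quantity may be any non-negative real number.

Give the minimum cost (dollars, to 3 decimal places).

$0.521

This is a linear program. Let x1 = kg of limestone, x2 = kg of fish meal, x3 = kg of barley bran, x4 = kg of maize.
Minimize 0.07x1 + 1.65x2 + 0.18x3 + 0.21x4 with:
  351.5x1 + 42x2 + 1.3x3 + 0.3x4 ≥ 506.3   (calcium)
  700x2 + 152x3 + 93x4 ≥ 355   (crude protein)
  14x2 + 9.9x3 + 12.9x4 ≥ 11.6   (metabolisable energy)
  x1, x2, x3, x4 ≥ 0.
The optimal basis is {limestone, barley bran}; fish meal, maize drop out. There the calcium and crude protein constraints are tight.
That vertex is x1 = 1.432, x3 = 2.336.
Hence cost = 0.07·1.432 + 0.18·2.336 = $0.52072.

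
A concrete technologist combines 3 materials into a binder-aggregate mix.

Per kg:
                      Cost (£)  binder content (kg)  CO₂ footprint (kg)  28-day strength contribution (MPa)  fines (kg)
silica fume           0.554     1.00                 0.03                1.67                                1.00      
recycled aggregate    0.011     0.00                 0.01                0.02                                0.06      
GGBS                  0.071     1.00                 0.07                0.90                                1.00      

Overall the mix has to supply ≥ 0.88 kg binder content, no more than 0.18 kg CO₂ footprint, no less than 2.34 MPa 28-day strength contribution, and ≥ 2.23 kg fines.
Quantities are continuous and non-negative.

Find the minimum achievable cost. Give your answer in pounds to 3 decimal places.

£0.193

Treat it as an LP. Let x1 = kg of silica fume, x2 = kg of recycled aggregate, x3 = kg of GGBS.
Minimize 0.554x1 + 0.011x2 + 0.071x3 s.t.:
  1x1 + 1x3 ≥ 0.88   (binder content)
  0.03x1 + 0.01x2 + 0.07x3 ≤ 0.18   (CO₂ footprint)
  1.67x1 + 0.02x2 + 0.9x3 ≥ 2.34   (28-day strength contribution)
  1x1 + 0.06x2 + 1x3 ≥ 2.23   (fines)
  x1, x2, x3 ≥ 0.
The cheapest feasible vertex uses only silica fume, GGBS; recycled aggregate is not used. There the CO₂ footprint and 28-day strength contribution constraints are tight.
Optimal quantities: silica fume = 0.02002 kg, GGBS = 2.563 kg.
Hence cost = 0.554·0.02002 + 0.071·2.563 = £0.19306.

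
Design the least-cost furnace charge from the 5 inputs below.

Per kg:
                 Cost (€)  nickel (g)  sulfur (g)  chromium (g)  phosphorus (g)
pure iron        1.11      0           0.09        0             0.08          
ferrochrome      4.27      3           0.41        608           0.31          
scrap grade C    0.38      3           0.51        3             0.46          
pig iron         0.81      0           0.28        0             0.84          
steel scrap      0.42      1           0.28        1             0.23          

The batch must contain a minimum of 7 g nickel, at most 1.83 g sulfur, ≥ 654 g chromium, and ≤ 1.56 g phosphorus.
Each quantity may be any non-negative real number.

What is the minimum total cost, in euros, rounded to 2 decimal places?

This is a linear program. Let x1 = kg of pure iron, x2 = kg of ferrochrome, x3 = kg of scrap grade C, x4 = kg of pig iron, x5 = kg of steel scrap.
Minimise 1.11x1 + 4.27x2 + 0.38x3 + 0.81x4 + 0.42x5 with:
  3x2 + 3x3 + 1x5 ≥ 7   (nickel)
  0.09x1 + 0.41x2 + 0.51x3 + 0.28x4 + 0.28x5 ≤ 1.83   (sulfur)
  608x2 + 3x3 + 1x5 ≥ 654   (chromium)
  0.08x1 + 0.31x2 + 0.46x3 + 0.84x4 + 0.23x5 ≤ 1.56   (phosphorus)
  x1, x2, x3, x4, x5 ≥ 0.
The minimum-cost mix takes nothing from pure iron, pig iron, steel scrap — only ferrochrome, scrap grade C. Binding constraints: nickel and chromium.
Solving gives x2 = 1.0694, x3 = 1.2639.
Hence cost = 4.27·1.0694 + 0.38·1.2639 = €5.0466.

€5.05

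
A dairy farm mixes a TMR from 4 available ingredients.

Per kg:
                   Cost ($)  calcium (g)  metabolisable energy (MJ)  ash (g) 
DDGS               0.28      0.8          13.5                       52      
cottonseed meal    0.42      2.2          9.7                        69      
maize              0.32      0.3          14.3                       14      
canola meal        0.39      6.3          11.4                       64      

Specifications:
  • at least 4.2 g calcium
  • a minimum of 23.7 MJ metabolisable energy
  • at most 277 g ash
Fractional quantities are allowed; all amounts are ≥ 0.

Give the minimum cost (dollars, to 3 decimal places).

$0.568

Treat it as an LP. Let x1 = kg of DDGS, x2 = kg of cottonseed meal, x3 = kg of maize, x4 = kg of canola meal.
min 0.28x1 + 0.42x2 + 0.32x3 + 0.39x4 with:
  0.8x1 + 2.2x2 + 0.3x3 + 6.3x4 ≥ 4.2   (calcium)
  13.5x1 + 9.7x2 + 14.3x3 + 11.4x4 ≥ 23.7   (metabolisable energy)
  52x1 + 69x2 + 14x3 + 64x4 ≤ 277   (ash)
  x1, x2, x3, x4 ≥ 0.
At the optimum only DDGS, canola meal are positive (cottonseed meal, maize = 0). The calcium and metabolisable energy requirements are met with equality.
Solving gives x1 = 1.336, x4 = 0.497.
Objective = 0.28·1.336 + 0.39·0.497 = 0.56791.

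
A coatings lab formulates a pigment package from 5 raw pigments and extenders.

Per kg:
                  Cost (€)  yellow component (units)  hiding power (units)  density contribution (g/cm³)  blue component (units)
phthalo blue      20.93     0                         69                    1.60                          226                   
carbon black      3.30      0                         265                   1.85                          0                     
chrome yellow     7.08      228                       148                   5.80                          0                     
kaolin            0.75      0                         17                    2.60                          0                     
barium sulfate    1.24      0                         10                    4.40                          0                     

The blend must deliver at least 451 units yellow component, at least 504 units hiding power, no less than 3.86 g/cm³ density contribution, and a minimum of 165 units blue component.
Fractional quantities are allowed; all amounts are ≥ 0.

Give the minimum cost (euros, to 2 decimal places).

This is a linear program. Let x1 = kg of phthalo blue, x2 = kg of carbon black, x3 = kg of chrome yellow, x4 = kg of kaolin, x5 = kg of barium sulfate.
Minimize 20.93x1 + 3.3x2 + 7.08x3 + 0.75x4 + 1.24x5 subject to:
  228x3 ≥ 451   (yellow component)
  69x1 + 265x2 + 148x3 + 17x4 + 10x5 ≥ 504   (hiding power)
  1.6x1 + 1.85x2 + 5.8x3 + 2.6x4 + 4.4x5 ≥ 3.86   (density contribution)
  226x1 ≥ 165   (blue component)
  x1, x2, x3, x4, x5 ≥ 0.
The optimal basis is {phthalo blue, carbon black, chrome yellow}; kaolin, barium sulfate drop out. Binding constraints: yellow component, hiding power, blue component.
That vertex is x1 = 0.7301, x2 = 0.6071, x3 = 1.978.
Hence cost = 20.93·0.7301 + 3.3·0.6071 + 7.08·1.978 = €31.2887.

€31.29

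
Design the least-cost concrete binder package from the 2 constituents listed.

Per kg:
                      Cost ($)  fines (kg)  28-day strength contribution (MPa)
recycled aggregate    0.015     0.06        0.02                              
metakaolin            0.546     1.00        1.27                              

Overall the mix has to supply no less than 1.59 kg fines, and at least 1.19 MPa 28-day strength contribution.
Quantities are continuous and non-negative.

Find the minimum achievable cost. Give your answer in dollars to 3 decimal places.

Let x1 = kg of recycled aggregate, x2 = kg of metakaolin.
Minimize 0.015x1 + 0.546x2 s.t.:
  0.06x1 + 1x2 ≥ 1.59   (fines)
  0.02x1 + 1.27x2 ≥ 1.19   (28-day strength contribution)
  x1, x2 ≥ 0.
Both inputs are positive at the optimum. Binding constraints: fines and 28-day strength contribution.
Solving gives x1 = 14.76, x2 = 0.7046.
Hence cost = 0.015·14.76 + 0.546·0.7046 = $0.60611.

$0.606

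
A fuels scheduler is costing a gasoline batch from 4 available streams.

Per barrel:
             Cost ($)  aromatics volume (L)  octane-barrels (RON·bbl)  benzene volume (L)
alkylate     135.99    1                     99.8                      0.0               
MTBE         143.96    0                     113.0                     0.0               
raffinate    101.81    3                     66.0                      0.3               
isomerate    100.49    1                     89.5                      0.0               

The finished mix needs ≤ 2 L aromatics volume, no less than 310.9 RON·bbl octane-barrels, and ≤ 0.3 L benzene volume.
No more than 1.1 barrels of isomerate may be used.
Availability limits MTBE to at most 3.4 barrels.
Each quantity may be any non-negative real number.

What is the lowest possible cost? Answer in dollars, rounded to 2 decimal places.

Let x1 = barrels of alkylate, x2 = barrels of MTBE, x3 = barrels of raffinate, x4 = barrels of isomerate.
Minimise 135.99x1 + 143.96x2 + 101.81x3 + 100.49x4 subject to:
  1x1 + 3x3 + 1x4 ≤ 2   (aromatics volume)
  99.8x1 + 113x2 + 66x3 + 89.5x4 ≥ 310.9   (octane-barrels)
  0.3x3 ≤ 0.3   (benzene volume)
  x4 ≤ 1.1
  x2 ≤ 3.4
  x1, x2, x3, x4 ≥ 0.
The minimum-cost mix takes nothing from alkylate, raffinate — only MTBE, isomerate. The octane-barrels and the isomerate cap requirements are met with equality.
Optimal quantities: MTBE = 1.8801 barrels, isomerate = 1.1 barrels.
Total cost: 143.96·1.8801 + 100.49·1.1 = 381.1982.

$381.20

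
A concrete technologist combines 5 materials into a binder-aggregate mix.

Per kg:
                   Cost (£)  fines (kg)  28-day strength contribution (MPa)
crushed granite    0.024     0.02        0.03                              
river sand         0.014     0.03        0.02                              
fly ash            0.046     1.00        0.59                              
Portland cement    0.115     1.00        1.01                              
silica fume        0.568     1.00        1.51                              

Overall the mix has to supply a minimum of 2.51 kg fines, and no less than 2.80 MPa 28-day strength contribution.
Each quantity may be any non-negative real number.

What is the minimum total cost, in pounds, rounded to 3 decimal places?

£0.218

Set it up as a linear program. Let x1 = kg of crushed granite, x2 = kg of river sand, x3 = kg of fly ash, x4 = kg of Portland cement, x5 = kg of silica fume.
Minimize 0.024x1 + 0.014x2 + 0.046x3 + 0.115x4 + 0.568x5 s.t.:
  0.02x1 + 0.03x2 + 1x3 + 1x4 + 1x5 ≥ 2.51   (fines)
  0.03x1 + 0.02x2 + 0.59x3 + 1.01x4 + 1.51x5 ≥ 2.8   (28-day strength contribution)
  x1, x2, x3, x4, x5 ≥ 0.
The minimum-cost mix takes nothing from crushed granite, river sand, Portland cement, silica fume — only fly ash. There the 28-day strength contribution constraint is tight.
Optimal quantities: fly ash = 4.746 kg.
Total cost: 0.046·4.746 = 0.21832.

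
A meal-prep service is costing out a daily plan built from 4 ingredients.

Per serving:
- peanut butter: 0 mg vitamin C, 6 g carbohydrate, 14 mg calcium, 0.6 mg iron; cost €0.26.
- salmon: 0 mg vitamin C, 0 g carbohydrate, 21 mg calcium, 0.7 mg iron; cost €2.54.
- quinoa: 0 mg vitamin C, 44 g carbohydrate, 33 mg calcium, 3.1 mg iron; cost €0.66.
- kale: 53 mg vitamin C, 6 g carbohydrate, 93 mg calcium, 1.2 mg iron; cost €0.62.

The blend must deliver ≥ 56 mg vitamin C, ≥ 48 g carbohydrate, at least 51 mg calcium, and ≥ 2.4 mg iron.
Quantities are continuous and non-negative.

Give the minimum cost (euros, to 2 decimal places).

€1.28

Set it up as a linear program. Let x1 = servings of peanut butter, x2 = servings of salmon, x3 = servings of quinoa, x4 = servings of kale.
Minimise 0.26x1 + 2.54x2 + 0.66x3 + 0.62x4 s.t.:
  53x4 ≥ 56   (vitamin C)
  6x1 + 44x3 + 6x4 ≥ 48   (carbohydrate)
  14x1 + 21x2 + 33x3 + 93x4 ≥ 51   (calcium)
  0.6x1 + 0.7x2 + 3.1x3 + 1.2x4 ≥ 2.4   (iron)
  x1, x2, x3, x4 ≥ 0.
The cheapest feasible vertex uses only quinoa, kale; peanut butter, salmon are not used. The vitamin C and carbohydrate requirements are met with equality.
Optimal quantities: quinoa = 0.9468 servings, kale = 1.057 servings.
Hence cost = 0.66·0.9468 + 0.62·1.057 = €1.2802.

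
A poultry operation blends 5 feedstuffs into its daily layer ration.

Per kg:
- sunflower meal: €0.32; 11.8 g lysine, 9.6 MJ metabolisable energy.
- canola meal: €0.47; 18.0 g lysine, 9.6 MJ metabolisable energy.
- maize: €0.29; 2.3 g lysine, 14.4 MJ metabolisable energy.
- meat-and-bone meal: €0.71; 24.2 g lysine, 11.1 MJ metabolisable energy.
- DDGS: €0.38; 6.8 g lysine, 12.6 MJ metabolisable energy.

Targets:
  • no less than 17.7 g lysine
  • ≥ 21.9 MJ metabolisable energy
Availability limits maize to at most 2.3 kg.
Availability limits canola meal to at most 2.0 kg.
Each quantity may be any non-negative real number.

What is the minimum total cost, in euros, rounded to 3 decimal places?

Let x1 = kg of sunflower meal, x2 = kg of canola meal, x3 = kg of maize, x4 = kg of meat-and-bone meal, x5 = kg of DDGS.
Minimise 0.32x1 + 0.47x2 + 0.29x3 + 0.71x4 + 0.38x5 s.t.:
  11.8x1 + 18x2 + 2.3x3 + 24.2x4 + 6.8x5 ≥ 17.7   (lysine)
  9.6x1 + 9.6x2 + 14.4x3 + 11.1x4 + 12.6x5 ≥ 21.9   (metabolisable energy)
  x3 ≤ 2.3
  x2 ≤ 2
  x1, x2, x3, x4, x5 ≥ 0.
The minimum-cost mix takes nothing from canola meal, meat-and-bone meal, DDGS — only sunflower meal, maize. Binding constraints: lysine and metabolisable energy.
Optimal quantities: sunflower meal = 1.383 kg, maize = 0.5986 kg.
Cost = 0.32·1.383 + 0.29·0.5986 = 0.61615.

€0.616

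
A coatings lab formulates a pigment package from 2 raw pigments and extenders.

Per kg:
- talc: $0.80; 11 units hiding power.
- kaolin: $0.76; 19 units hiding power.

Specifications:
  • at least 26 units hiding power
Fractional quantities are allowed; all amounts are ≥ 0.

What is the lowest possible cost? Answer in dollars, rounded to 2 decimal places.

$1.04

Let x1 = kg of talc, x2 = kg of kaolin.
Minimise 0.8x1 + 0.76x2 subject to:
  11x1 + 19x2 ≥ 26   (hiding power)
  x1, x2 ≥ 0.
At the optimum only kaolin is positive (talc = 0). Binding constraint: hiding power.
Optimal quantities: kaolin = 1.368 kg.
Objective = 0.76·1.368 = 1.0397.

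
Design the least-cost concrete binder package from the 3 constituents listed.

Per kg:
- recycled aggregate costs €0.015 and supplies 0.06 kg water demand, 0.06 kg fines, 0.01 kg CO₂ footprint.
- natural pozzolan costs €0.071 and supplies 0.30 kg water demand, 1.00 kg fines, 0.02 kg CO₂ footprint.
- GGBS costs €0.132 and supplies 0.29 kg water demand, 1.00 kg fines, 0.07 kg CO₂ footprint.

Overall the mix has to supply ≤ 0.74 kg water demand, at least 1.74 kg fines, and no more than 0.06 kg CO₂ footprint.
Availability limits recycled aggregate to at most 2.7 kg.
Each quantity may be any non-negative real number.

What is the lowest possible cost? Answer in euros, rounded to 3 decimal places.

€0.124

Set it up as a linear program. Let x1 = kg of recycled aggregate, x2 = kg of natural pozzolan, x3 = kg of GGBS.
Minimise 0.015x1 + 0.071x2 + 0.132x3 with:
  0.06x1 + 0.3x2 + 0.29x3 ≤ 0.74   (water demand)
  0.06x1 + 1x2 + 1x3 ≥ 1.74   (fines)
  0.01x1 + 0.02x2 + 0.07x3 ≤ 0.06   (CO₂ footprint)
  x1 ≤ 2.7
  x1, x2, x3 ≥ 0.
The minimum-cost mix takes nothing from recycled aggregate, GGBS — only natural pozzolan. Binding constraint: fines.
That vertex is x2 = 1.74.
Cost = 0.071·1.74 = 0.12354.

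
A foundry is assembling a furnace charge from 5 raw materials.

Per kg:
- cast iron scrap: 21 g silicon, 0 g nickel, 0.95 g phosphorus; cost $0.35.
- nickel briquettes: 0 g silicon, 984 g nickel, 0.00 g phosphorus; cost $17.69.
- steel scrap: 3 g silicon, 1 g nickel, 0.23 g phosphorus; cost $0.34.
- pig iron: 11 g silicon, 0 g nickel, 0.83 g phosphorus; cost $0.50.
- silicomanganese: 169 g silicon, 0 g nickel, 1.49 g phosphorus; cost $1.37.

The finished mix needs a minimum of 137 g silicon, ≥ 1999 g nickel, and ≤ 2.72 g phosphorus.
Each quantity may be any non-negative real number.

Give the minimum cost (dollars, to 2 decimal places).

$37.05

Set it up as a linear program. Let x1 = kg of cast iron scrap, x2 = kg of nickel briquettes, x3 = kg of steel scrap, x4 = kg of pig iron, x5 = kg of silicomanganese.
Minimise 0.35x1 + 17.69x2 + 0.34x3 + 0.5x4 + 1.37x5 subject to:
  21x1 + 3x3 + 11x4 + 169x5 ≥ 137   (silicon)
  984x2 + 1x3 ≥ 1999   (nickel)
  0.95x1 + 0.23x3 + 0.83x4 + 1.49x5 ≤ 2.72   (phosphorus)
  x1, x2, x3, x4, x5 ≥ 0.
The cheapest feasible vertex uses only nickel briquettes, silicomanganese; cast iron scrap, steel scrap, pig iron are not used. There the silicon and nickel constraints are tight.
Optimal quantities: nickel briquettes = 2.0315 kg, silicomanganese = 0.81065 kg.
Cost = 17.69·2.0315 + 1.37·0.81065 = 37.0478.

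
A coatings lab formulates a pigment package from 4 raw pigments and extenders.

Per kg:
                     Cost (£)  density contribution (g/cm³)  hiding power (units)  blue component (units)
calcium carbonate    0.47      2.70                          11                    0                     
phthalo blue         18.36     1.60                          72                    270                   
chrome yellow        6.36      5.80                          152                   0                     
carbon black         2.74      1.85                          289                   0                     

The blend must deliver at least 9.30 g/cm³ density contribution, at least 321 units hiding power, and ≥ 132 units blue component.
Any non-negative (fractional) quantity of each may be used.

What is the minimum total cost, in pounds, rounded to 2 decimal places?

Let x1 = kg of calcium carbonate, x2 = kg of phthalo blue, x3 = kg of chrome yellow, x4 = kg of carbon black.
Minimize 0.47x1 + 18.36x2 + 6.36x3 + 2.74x4 with:
  2.7x1 + 1.6x2 + 5.8x3 + 1.85x4 ≥ 9.3   (density contribution)
  11x1 + 72x2 + 152x3 + 289x4 ≥ 321   (hiding power)
  270x2 ≥ 132   (blue component)
  x1, x2, x3, x4 ≥ 0.
The minimum-cost mix takes nothing from chrome yellow — only calcium carbonate, phthalo blue, carbon black. The density contribution, hiding power, blue component requirements are met with equality.
Optimal quantities: calcium carbonate = 2.543 kg, phthalo blue = 0.4889 kg, carbon black = 0.8921 kg.
Hence cost = 0.47·2.543 + 18.36·0.4889 + 2.74·0.8921 = £12.6158.

£12.62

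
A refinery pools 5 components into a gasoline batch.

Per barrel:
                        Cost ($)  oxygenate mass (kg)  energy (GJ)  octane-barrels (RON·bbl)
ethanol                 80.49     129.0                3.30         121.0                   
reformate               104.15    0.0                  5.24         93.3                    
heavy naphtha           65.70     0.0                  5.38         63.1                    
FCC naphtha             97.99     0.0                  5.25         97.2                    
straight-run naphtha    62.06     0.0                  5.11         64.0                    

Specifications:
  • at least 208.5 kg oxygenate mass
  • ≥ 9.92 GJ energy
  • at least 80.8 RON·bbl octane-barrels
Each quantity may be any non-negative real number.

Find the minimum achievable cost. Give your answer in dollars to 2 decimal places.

$185.79

Set it up as a linear program. Let x1 = barrels of ethanol, x2 = barrels of reformate, x3 = barrels of heavy naphtha, x4 = barrels of FCC naphtha, x5 = barrels of straight-run naphtha.
Minimise 80.49x1 + 104.15x2 + 65.7x3 + 97.99x4 + 62.06x5 subject to:
  129x1 ≥ 208.5   (oxygenate mass)
  3.3x1 + 5.24x2 + 5.38x3 + 5.25x4 + 5.11x5 ≥ 9.92   (energy)
  121x1 + 93.3x2 + 63.1x3 + 97.2x4 + 64x5 ≥ 80.8   (octane-barrels)
  x1, x2, x3, x4, x5 ≥ 0.
The cheapest feasible vertex uses only ethanol, straight-run naphtha; reformate, heavy naphtha, FCC naphtha are not used. Binding constraints: oxygenate mass and energy.
So ethanol = 1.61628 barrels, straight-run naphtha = 0.897511 barrels.
Cost = 80.49·1.61628 + 62.06·0.897511 = 185.7939.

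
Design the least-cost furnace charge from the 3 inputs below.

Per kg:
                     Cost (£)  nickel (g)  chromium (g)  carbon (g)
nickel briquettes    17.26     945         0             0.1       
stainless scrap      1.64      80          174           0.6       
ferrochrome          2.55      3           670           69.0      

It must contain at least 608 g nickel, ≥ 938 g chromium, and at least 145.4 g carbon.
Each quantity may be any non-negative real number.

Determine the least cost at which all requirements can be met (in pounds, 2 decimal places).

Let x1 = kg of nickel briquettes, x2 = kg of stainless scrap, x3 = kg of ferrochrome.
min 17.26x1 + 1.64x2 + 2.55x3 s.t.:
  945x1 + 80x2 + 3x3 ≥ 608   (nickel)
  174x2 + 670x3 ≥ 938   (chromium)
  0.1x1 + 0.6x2 + 69x3 ≥ 145.4   (carbon)
  x1, x2, x3 ≥ 0.
The optimal basis is {nickel briquettes, ferrochrome}; stainless scrap drops out. Binding constraints: nickel and carbon.
Optimal quantities: nickel briquettes = 0.6367 kg, ferrochrome = 2.106 kg.
Total cost: 17.26·0.6367 + 2.55·2.106 = 16.3597.

£16.36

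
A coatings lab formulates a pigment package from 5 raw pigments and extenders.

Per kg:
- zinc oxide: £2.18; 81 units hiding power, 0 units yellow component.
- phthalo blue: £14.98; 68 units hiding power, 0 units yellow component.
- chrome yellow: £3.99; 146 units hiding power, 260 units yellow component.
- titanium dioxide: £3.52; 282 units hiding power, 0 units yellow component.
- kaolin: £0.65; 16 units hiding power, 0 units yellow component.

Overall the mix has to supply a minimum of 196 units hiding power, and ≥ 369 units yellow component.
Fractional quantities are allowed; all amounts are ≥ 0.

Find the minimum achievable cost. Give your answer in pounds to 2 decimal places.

£5.66

This is a linear program. Let x1 = kg of zinc oxide, x2 = kg of phthalo blue, x3 = kg of chrome yellow, x4 = kg of titanium dioxide, x5 = kg of kaolin.
Minimise 2.18x1 + 14.98x2 + 3.99x3 + 3.52x4 + 0.65x5 with:
  81x1 + 68x2 + 146x3 + 282x4 + 16x5 ≥ 196   (hiding power)
  260x3 ≥ 369   (yellow component)
  x1, x2, x3, x4, x5 ≥ 0.
At the optimum only chrome yellow is positive (zinc oxide, phthalo blue, titanium dioxide, kaolin = 0). The yellow component requirement is met with equality.
So chrome yellow = 1.419 kg.
Hence cost = 3.99·1.419 = £5.6618.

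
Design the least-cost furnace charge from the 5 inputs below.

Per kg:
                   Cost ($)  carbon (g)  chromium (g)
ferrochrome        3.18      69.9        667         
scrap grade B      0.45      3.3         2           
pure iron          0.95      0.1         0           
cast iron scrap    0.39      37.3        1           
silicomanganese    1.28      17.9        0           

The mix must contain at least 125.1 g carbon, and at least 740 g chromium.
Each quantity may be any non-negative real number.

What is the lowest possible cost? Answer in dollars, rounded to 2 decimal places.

Let x1 = kg of ferrochrome, x2 = kg of scrap grade B, x3 = kg of pure iron, x4 = kg of cast iron scrap, x5 = kg of silicomanganese.
Minimize 3.18x1 + 0.45x2 + 0.95x3 + 0.39x4 + 1.28x5 subject to:
  69.9x1 + 3.3x2 + 0.1x3 + 37.3x4 + 17.9x5 ≥ 125.1   (carbon)
  667x1 + 2x2 + 1x4 ≥ 740   (chromium)
  x1, x2, x3, x4, x5 ≥ 0.
At the optimum only ferrochrome, cast iron scrap are positive (scrap grade B, pure iron, silicomanganese = 0). Binding constraints: carbon and chromium.
Solving gives x1 = 1.108, x4 = 1.278.
Objective = 3.18·1.108 + 0.39·1.278 = 4.0219.

$4.02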